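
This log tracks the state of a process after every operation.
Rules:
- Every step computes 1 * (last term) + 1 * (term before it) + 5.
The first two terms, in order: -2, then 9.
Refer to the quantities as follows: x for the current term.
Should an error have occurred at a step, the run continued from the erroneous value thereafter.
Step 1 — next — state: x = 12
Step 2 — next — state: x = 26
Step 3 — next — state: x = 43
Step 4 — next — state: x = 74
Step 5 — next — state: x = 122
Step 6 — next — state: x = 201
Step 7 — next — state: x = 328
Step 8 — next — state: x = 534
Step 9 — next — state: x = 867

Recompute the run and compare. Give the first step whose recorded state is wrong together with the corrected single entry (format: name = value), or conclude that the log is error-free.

no error

1. x = 1*(9) + (1)*(-2) + (5) = 12 (consistent with the log)
2. x = 1*(12) + (1)*(9) + (5) = 26 (consistent with the log)
3. x = 1*(26) + (1)*(12) + (5) = 43 (same as recorded)
4. x = 1*(43) + (1)*(26) + (5) = 74 (matches)
5. x = 1*(74) + (1)*(43) + (5) = 122 (verified)
6. x = 1*(122) + (1)*(74) + (5) = 201 (no discrepancy)
7. x = 1*(201) + (1)*(122) + (5) = 328 (matches)
8. x = 1*(328) + (1)*(201) + (5) = 534 (same as recorded)
9. x = 1*(534) + (1)*(328) + (5) = 867 (exactly as logged)
Each recorded entry agrees with the recomputation.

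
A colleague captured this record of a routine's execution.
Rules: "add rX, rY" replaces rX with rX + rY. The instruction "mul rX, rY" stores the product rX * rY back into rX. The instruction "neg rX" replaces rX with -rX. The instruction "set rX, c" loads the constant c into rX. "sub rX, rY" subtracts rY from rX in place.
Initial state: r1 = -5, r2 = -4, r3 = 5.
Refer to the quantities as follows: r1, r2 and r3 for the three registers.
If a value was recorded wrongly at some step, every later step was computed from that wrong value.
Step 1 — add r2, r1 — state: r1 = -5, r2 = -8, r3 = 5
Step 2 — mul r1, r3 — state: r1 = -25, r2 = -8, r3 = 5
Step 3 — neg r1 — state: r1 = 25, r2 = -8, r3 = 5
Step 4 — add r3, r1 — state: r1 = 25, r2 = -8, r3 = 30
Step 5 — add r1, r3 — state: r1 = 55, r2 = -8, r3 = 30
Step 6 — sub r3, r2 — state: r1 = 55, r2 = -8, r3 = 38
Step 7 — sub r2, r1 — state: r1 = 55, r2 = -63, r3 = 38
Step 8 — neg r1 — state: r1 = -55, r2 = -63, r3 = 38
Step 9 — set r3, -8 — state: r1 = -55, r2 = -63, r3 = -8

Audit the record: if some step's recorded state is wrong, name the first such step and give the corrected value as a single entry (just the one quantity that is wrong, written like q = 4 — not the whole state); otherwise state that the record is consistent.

step 1: r2 = -4 + -5 = -9 -> the record has a different value
The earliest wrong entry is at step 1: it should read r2 = -9.

step 1, r2 = -9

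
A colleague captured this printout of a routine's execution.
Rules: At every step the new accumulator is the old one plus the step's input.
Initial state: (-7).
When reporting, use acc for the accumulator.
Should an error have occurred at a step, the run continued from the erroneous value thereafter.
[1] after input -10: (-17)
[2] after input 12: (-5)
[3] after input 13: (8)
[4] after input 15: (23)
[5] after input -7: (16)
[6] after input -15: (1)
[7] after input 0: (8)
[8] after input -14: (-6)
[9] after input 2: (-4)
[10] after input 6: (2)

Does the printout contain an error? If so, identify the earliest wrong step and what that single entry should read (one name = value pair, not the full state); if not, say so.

Recomputing the run from the initial state:
step 1: acc = -17
step 2: acc = -5
step 3: acc = 8
step 4: acc = 23
step 5: acc = 16
step 6: acc = 1
step 7: acc = 1
step 8: acc = -13
step 9: acc = -11
step 10: acc = -5
The first disagreement with the printout is at step 7, where the value should be acc = 1.

step 7, acc = 1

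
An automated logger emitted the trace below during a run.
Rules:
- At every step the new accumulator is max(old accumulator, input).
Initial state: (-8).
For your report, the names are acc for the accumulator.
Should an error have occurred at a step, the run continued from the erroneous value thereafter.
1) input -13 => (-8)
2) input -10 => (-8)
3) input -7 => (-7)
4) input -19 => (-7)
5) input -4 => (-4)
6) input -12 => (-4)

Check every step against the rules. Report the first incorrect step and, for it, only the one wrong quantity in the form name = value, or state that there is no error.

step 1: acc = max(-8, -13) = -8 -> checks out
step 2: acc = max(-8, -10) = -8 -> confirmed correct
step 3: acc = max(-8, -7) = -7 -> in agreement
step 4: acc = max(-7, -19) = -7 -> verified
step 5: acc = max(-7, -4) = -4 -> same as recorded
step 6: acc = max(-4, -12) = -4 -> agrees with the trace
Each recorded entry agrees with the recomputation.

no error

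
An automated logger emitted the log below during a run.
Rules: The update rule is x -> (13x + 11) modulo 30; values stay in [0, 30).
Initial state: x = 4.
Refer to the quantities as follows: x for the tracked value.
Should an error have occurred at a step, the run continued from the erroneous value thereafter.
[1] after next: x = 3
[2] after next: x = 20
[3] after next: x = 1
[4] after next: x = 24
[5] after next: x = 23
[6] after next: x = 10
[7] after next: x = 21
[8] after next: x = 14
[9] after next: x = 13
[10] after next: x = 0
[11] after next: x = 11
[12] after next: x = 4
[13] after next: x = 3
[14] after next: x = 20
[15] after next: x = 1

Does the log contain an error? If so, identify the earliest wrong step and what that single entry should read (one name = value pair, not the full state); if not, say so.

step 1: x = (13*4 + 11) mod 30 = 3 -> exactly as logged
step 2: x = (13*3 + 11) mod 30 = 20 -> no discrepancy
step 3: x = (13*20 + 11) mod 30 = 1 -> verified
step 4: x = (13*1 + 11) mod 30 = 24 -> matches
step 5: x = (13*24 + 11) mod 30 = 23 -> no discrepancy
step 6: x = (13*23 + 11) mod 30 = 10 -> checks out
step 7: x = (13*10 + 11) mod 30 = 21 -> agrees with the log
step 8: x = (13*21 + 11) mod 30 = 14 -> no discrepancy
step 9: x = (13*14 + 11) mod 30 = 13 -> same as recorded
step 10: x = (13*13 + 11) mod 30 = 0 -> agrees with the log
step 11: x = (13*0 + 11) mod 30 = 11 -> agrees with the log
step 12: x = (13*11 + 11) mod 30 = 4 -> agrees with the log
step 13: x = (13*4 + 11) mod 30 = 3 -> checks out
step 14: x = (13*3 + 11) mod 30 = 20 -> agrees with the log
step 15: x = (13*20 + 11) mod 30 = 1 -> confirmed correct
Nothing is out of place; the run is error-free.

no error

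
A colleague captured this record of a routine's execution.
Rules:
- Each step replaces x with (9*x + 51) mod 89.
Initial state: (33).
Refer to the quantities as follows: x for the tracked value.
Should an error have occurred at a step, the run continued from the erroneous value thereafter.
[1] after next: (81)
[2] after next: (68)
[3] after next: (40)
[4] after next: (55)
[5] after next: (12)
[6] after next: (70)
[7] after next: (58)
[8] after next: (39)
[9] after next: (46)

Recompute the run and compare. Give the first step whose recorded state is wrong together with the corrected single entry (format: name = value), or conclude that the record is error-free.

Recomputing the run from the initial state:
step 1: x = 81
step 2: x = 68
step 3: x = 40
step 4: x = 55
step 5: x = 12
step 6: x = 70
step 7: x = 58
step 8: x = 39
step 9: x = 46
This matches the record at every step.

no error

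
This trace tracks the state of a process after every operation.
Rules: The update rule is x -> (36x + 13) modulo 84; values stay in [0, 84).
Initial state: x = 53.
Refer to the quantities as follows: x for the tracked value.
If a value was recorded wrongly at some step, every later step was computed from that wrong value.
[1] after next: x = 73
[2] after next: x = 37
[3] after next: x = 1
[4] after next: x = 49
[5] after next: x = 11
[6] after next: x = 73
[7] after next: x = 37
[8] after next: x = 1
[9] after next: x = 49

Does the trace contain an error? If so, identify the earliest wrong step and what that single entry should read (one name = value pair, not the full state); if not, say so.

step 1: x = (36*53 + 13) mod 84 = 73 -> consistent with the trace
step 2: x = (36*73 + 13) mod 84 = 37 -> verified
step 3: x = (36*37 + 13) mod 84 = 1 -> in agreement
step 4: x = (36*1 + 13) mod 84 = 49 -> in agreement
step 5: x = (36*49 + 13) mod 84 = 13 -> the entry is off here
The earliest wrong entry is at step 5: it should read x = 13.

step 5, x = 13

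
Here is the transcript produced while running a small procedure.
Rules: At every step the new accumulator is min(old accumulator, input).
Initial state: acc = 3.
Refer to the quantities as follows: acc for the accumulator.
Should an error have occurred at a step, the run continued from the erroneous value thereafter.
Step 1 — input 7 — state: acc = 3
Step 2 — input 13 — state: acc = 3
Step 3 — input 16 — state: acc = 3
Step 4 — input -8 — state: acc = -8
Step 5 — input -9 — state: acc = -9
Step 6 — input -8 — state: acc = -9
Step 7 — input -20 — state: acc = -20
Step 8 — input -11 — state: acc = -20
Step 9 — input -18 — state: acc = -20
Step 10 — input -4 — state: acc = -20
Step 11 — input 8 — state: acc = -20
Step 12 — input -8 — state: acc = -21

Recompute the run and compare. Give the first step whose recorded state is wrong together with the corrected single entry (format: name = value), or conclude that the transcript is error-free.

step 12, acc = -20

Recomputing the run from the initial state:
step 1: acc = 3
step 2: acc = 3
step 3: acc = 3
step 4: acc = -8
step 5: acc = -9
step 6: acc = -9
step 7: acc = -20
step 8: acc = -20
step 9: acc = -20
step 10: acc = -20
step 11: acc = -20
step 12: acc = -20
The first disagreement with the transcript is at step 12, where the value should be acc = -20.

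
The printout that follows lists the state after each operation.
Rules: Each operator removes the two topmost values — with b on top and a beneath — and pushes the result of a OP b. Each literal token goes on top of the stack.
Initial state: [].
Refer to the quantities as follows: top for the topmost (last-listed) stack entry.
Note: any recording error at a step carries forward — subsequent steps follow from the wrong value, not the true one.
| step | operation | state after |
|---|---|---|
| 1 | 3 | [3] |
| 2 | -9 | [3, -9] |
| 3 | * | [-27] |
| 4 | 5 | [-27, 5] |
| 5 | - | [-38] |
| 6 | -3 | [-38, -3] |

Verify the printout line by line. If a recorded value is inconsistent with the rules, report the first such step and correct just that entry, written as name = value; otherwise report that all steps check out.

step 5, top = -32

Recomputing the run from the initial state:
step 1: [3]
step 2: [3, -9]
step 3: [-27]
step 4: [-27, 5]
step 5: [-32]
step 6: [-32, -3]
The first disagreement with the printout is at step 5, where the value should be top = -32.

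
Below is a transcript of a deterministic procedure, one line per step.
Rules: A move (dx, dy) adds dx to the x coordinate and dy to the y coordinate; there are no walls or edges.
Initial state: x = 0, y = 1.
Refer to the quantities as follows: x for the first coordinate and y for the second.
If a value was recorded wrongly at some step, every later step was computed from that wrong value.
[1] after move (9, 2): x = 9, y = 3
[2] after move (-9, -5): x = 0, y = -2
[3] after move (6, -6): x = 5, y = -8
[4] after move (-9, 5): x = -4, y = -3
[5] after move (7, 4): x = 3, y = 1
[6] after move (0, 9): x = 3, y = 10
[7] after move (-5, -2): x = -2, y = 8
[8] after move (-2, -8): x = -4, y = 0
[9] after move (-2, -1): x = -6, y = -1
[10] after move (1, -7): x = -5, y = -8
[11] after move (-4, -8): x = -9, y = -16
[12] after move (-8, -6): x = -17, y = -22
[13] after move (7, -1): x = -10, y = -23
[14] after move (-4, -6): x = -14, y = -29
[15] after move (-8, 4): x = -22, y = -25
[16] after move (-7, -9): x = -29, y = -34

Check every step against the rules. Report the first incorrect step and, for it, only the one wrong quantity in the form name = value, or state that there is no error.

step 3, x = 6

1. x = 0 + (9) = 9, y = 1 + (2) = 3 (verified)
2. x = 9 + (-9) = 0, y = 3 + (-5) = -2 (agrees with the transcript)
3. x = 0 + (6) = 6, y = -2 + (-6) = -8 (the transcript has a different value)
The audit stops at step 3: the recorded entry is wrong and should be x = 6.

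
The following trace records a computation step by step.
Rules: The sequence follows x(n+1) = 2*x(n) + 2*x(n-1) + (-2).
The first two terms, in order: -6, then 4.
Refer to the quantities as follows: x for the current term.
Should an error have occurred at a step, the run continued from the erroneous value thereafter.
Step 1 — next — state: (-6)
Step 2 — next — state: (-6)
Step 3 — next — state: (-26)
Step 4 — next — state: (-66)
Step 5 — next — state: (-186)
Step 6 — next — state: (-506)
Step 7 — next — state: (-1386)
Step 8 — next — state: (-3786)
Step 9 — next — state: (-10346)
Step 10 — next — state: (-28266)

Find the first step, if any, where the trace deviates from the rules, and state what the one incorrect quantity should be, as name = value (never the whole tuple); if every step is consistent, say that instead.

no error

step 1: x = 2*(4) + (2)*(-6) + (-2) = -6 -> same as recorded
step 2: x = 2*(-6) + (2)*(4) + (-2) = -6 -> verified
step 3: x = 2*(-6) + (2)*(-6) + (-2) = -26 -> exactly as logged
step 4: x = 2*(-26) + (2)*(-6) + (-2) = -66 -> matches
step 5: x = 2*(-66) + (2)*(-26) + (-2) = -186 -> confirmed correct
step 6: x = 2*(-186) + (2)*(-66) + (-2) = -506 -> agrees with the trace
step 7: x = 2*(-506) + (2)*(-186) + (-2) = -1386 -> confirmed correct
step 8: x = 2*(-1386) + (2)*(-506) + (-2) = -3786 -> same as recorded
step 9: x = 2*(-3786) + (2)*(-1386) + (-2) = -10346 -> verified
step 10: x = 2*(-10346) + (2)*(-3786) + (-2) = -28266 -> in agreement
All entries verified; no error found.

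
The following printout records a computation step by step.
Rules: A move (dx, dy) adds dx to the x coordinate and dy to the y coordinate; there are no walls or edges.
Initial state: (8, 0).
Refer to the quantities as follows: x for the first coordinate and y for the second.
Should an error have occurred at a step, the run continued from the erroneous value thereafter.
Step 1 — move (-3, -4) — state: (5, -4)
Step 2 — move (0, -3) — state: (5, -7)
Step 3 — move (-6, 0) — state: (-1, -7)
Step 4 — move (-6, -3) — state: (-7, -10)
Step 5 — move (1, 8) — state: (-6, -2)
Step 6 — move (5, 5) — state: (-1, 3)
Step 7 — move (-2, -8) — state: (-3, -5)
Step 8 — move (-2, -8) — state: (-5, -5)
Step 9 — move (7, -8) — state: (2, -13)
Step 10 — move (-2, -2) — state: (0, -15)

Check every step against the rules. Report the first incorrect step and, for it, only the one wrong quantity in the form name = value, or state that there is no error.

step 8, y = -13

1. x = 8 + (-3) = 5, y = 0 + (-4) = -4 (consistent with the printout)
2. x = 5 + (0) = 5, y = -4 + (-3) = -7 (checks out)
3. x = 5 + (-6) = -1, y = -7 + (0) = -7 (verified)
4. x = -1 + (-6) = -7, y = -7 + (-3) = -10 (no discrepancy)
5. x = -7 + (1) = -6, y = -10 + (8) = -2 (matches)
6. x = -6 + (5) = -1, y = -2 + (5) = 3 (agrees with the printout)
7. x = -1 + (-2) = -3, y = 3 + (-8) = -5 (consistent with the printout)
8. x = -3 + (-2) = -5, y = -5 + (-8) = -13 (the printout has a different value)
The audit stops at step 8: the recorded entry is wrong and should be y = -13.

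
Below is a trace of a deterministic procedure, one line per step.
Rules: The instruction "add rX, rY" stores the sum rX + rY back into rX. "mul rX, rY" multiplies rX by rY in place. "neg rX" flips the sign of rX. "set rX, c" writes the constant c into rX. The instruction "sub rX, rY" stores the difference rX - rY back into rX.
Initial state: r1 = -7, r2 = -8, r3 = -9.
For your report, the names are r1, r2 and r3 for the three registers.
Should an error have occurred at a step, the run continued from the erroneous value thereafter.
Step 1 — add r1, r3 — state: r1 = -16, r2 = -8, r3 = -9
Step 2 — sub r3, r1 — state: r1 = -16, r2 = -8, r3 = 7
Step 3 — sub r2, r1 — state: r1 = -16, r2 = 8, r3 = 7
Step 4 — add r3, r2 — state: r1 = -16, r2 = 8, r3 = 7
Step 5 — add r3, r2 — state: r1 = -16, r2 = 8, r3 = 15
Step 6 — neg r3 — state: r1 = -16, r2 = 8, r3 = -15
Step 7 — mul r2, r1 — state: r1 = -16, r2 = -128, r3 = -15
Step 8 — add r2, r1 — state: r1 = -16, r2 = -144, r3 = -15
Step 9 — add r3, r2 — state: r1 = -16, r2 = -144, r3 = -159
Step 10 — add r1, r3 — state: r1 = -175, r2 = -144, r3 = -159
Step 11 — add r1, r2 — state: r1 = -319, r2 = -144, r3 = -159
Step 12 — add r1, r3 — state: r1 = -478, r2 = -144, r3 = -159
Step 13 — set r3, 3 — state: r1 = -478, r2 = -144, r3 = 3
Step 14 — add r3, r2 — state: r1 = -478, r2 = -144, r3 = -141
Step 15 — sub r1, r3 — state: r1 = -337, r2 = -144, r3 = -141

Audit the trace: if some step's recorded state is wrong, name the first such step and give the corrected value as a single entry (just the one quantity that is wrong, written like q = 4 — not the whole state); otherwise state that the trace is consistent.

step 4, r3 = 15

Recomputing the run from the initial state:
step 1: r1 = -16, r2 = -8, r3 = -9
step 2: r1 = -16, r2 = -8, r3 = 7
step 3: r1 = -16, r2 = 8, r3 = 7
step 4: r1 = -16, r2 = 8, r3 = 15
step 5: r1 = -16, r2 = 8, r3 = 23
step 6: r1 = -16, r2 = 8, r3 = -23
step 7: r1 = -16, r2 = -128, r3 = -23
step 8: r1 = -16, r2 = -144, r3 = -23
step 9: r1 = -16, r2 = -144, r3 = -167
step 10: r1 = -183, r2 = -144, r3 = -167
step 11: r1 = -327, r2 = -144, r3 = -167
step 12: r1 = -494, r2 = -144, r3 = -167
step 13: r1 = -494, r2 = -144, r3 = 3
step 14: r1 = -494, r2 = -144, r3 = -141
step 15: r1 = -353, r2 = -144, r3 = -141
The first disagreement with the trace is at step 4, where the value should be r3 = 15.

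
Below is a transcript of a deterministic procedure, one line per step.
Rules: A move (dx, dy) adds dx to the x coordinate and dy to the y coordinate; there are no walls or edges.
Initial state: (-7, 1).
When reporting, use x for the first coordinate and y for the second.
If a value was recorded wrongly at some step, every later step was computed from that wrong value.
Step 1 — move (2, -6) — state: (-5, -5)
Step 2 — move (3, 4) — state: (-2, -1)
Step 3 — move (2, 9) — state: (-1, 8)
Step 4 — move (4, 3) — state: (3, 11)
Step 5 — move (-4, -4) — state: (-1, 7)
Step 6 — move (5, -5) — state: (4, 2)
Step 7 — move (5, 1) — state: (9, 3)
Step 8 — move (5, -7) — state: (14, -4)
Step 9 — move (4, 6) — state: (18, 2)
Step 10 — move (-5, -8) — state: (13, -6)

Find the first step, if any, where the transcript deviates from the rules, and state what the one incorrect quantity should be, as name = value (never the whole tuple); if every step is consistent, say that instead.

Recomputing the run from the initial state:
step 1: x = -5, y = -5
step 2: x = -2, y = -1
step 3: x = 0, y = 8
step 4: x = 4, y = 11
step 5: x = 0, y = 7
step 6: x = 5, y = 2
step 7: x = 10, y = 3
step 8: x = 15, y = -4
step 9: x = 19, y = 2
step 10: x = 14, y = -6
The first disagreement with the transcript is at step 3, where the value should be x = 0.

step 3, x = 0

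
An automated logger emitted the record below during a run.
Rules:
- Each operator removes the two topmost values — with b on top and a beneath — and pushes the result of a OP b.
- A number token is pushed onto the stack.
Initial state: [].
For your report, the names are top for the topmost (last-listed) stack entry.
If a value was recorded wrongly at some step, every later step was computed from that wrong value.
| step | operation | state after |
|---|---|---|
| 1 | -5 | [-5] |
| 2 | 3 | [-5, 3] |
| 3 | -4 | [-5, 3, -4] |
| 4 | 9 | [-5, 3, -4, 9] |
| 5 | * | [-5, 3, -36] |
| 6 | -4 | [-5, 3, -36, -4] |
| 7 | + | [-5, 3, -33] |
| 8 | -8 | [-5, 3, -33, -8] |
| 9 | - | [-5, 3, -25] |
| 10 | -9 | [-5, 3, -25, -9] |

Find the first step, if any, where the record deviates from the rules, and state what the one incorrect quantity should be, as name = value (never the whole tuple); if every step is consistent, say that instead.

Step 1: push -5: top = -5 — matches.
Step 2: push 3: top = 3 — same as recorded.
Step 3: push -4: top = -4 — same as recorded.
Step 4: push 9: top = 9 — verified.
Step 5: -4 * 9 = -36 — no discrepancy.
Step 6: push -4: top = -4 — consistent with the record.
Step 7: -36 + -4 = -40 — the record disagrees here.
The audit stops at step 7: the recorded entry is wrong and should be top = -40.

step 7, top = -40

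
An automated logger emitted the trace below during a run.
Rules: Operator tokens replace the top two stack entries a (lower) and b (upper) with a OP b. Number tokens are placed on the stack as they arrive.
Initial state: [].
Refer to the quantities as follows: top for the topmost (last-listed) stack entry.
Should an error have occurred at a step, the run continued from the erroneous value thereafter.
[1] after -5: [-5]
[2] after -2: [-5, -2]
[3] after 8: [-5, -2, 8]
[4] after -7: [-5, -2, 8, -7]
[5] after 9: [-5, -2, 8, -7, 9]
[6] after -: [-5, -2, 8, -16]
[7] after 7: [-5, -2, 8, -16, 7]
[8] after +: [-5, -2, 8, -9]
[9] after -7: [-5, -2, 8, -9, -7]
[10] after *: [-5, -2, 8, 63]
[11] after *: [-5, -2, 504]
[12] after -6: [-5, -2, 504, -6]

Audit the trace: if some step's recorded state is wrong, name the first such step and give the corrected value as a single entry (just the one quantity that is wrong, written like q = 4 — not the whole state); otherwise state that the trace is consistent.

no error

Recomputing the run from the initial state:
step 1: [-5]
step 2: [-5, -2]
step 3: [-5, -2, 8]
step 4: [-5, -2, 8, -7]
step 5: [-5, -2, 8, -7, 9]
step 6: [-5, -2, 8, -16]
step 7: [-5, -2, 8, -16, 7]
step 8: [-5, -2, 8, -9]
step 9: [-5, -2, 8, -9, -7]
step 10: [-5, -2, 8, 63]
step 11: [-5, -2, 504]
step 12: [-5, -2, 504, -6]
This matches the trace at every step.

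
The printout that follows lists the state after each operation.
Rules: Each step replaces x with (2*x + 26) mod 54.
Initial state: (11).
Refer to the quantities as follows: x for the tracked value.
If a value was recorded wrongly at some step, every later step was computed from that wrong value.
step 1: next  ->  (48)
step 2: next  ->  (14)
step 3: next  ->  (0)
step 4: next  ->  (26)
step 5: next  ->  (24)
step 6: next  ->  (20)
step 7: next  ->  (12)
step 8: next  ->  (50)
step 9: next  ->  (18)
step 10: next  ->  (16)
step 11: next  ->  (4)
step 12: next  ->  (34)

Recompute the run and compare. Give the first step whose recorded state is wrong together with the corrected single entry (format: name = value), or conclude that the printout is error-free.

step 10, x = 8

Step 1: x = (2*11 + 26) mod 54 = 48 — agrees with the printout.
Step 2: x = (2*48 + 26) mod 54 = 14 — verified.
Step 3: x = (2*14 + 26) mod 54 = 0 — consistent with the printout.
Step 4: x = (2*0 + 26) mod 54 = 26 — checks out.
Step 5: x = (2*26 + 26) mod 54 = 24 — verified.
Step 6: x = (2*24 + 26) mod 54 = 20 — no discrepancy.
Step 7: x = (2*20 + 26) mod 54 = 12 — exactly as logged.
Step 8: x = (2*12 + 26) mod 54 = 50 — verified.
Step 9: x = (2*50 + 26) mod 54 = 18 — matches.
Step 10: x = (2*18 + 26) mod 54 = 8 — the recorded entry deviates here.
First incorrect step: 10; the correct value is x = 8.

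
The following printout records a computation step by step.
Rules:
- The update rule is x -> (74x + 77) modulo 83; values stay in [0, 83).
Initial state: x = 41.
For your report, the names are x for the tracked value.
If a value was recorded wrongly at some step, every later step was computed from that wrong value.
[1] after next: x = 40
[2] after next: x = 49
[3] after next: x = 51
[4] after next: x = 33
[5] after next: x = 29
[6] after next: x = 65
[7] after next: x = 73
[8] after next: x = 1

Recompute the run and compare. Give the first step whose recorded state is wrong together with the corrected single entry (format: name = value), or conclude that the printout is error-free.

no error

Recomputing the run from the initial state:
step 1: x = 40
step 2: x = 49
step 3: x = 51
step 4: x = 33
step 5: x = 29
step 6: x = 65
step 7: x = 73
step 8: x = 1
This matches the printout at every step.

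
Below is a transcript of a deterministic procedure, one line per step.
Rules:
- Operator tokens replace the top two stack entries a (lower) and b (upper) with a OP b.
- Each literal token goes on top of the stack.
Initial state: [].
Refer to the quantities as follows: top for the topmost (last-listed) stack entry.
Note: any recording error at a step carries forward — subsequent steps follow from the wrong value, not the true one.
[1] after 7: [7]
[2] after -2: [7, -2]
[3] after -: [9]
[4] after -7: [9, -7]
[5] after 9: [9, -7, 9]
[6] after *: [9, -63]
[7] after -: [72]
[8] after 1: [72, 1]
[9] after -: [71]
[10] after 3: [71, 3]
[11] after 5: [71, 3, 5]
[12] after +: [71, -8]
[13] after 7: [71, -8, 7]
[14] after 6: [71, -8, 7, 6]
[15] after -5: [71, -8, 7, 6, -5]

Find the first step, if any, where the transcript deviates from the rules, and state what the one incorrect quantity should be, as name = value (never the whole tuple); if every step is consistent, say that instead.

step 12, top = 8

1. push 7: top = 7 (confirmed correct)
2. push -2: top = -2 (exactly as logged)
3. 7 - -2 = 9 (consistent with the transcript)
4. push -7: top = -7 (verified)
5. push 9: top = 9 (consistent with the transcript)
6. -7 * 9 = -63 (consistent with the transcript)
7. 9 - -63 = 72 (confirmed correct)
8. push 1: top = 1 (matches)
9. 72 - 1 = 71 (no discrepancy)
10. push 3: top = 3 (matches)
11. push 5: top = 5 (checks out)
12. 3 + 5 = 8 (not what was recorded)
The audit stops at step 12: the recorded entry is wrong and should be top = 8.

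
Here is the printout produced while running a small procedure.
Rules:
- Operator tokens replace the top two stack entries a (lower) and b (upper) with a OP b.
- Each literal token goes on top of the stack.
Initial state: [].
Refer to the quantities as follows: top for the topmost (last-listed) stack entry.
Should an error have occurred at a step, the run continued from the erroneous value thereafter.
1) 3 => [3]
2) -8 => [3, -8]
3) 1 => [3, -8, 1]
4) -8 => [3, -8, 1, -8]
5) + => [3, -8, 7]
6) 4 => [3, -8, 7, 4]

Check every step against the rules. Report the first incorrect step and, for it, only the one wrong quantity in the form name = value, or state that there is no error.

step 5, top = -7

1. push 3: top = 3 (exactly as logged)
2. push -8: top = -8 (consistent with the printout)
3. push 1: top = 1 (agrees with the printout)
4. push -8: top = -8 (agrees with the printout)
5. 1 + -8 = -7 (a discrepancy with the printout)
Step 5 is the first one off; corrected, top = -7.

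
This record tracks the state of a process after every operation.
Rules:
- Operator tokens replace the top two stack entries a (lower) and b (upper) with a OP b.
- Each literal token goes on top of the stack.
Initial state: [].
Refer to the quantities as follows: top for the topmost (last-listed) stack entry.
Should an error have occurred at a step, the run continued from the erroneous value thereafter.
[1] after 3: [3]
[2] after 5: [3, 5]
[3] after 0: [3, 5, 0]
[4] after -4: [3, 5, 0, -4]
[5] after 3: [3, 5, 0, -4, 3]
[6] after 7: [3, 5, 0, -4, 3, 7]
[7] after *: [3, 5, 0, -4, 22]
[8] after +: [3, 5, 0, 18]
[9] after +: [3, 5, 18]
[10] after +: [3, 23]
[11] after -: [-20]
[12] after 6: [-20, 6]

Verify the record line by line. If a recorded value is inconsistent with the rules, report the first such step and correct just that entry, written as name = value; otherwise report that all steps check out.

step 7, top = 21

step 1: push 3: top = 3 -> in agreement
step 2: push 5: top = 5 -> matches
step 3: push 0: top = 0 -> same as recorded
step 4: push -4: top = -4 -> consistent with the record
step 5: push 3: top = 3 -> no discrepancy
step 6: push 7: top = 7 -> checks out
step 7: 3 * 7 = 21 -> the entry is off here
First incorrect step: 7; the correct value is top = 21.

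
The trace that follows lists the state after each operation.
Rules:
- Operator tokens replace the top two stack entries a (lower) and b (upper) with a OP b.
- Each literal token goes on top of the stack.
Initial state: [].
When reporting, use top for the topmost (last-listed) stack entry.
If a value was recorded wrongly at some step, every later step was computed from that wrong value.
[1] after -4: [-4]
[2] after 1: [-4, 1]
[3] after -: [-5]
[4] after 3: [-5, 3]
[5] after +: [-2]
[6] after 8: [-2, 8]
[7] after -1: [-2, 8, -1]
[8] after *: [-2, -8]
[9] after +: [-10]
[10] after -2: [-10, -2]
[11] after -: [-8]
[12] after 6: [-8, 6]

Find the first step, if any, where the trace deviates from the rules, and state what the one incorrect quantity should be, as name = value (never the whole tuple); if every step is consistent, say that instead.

no error

1. push -4: top = -4 (checks out)
2. push 1: top = 1 (same as recorded)
3. -4 - 1 = -5 (agrees with the trace)
4. push 3: top = 3 (checks out)
5. -5 + 3 = -2 (consistent with the trace)
6. push 8: top = 8 (exactly as logged)
7. push -1: top = -1 (exactly as logged)
8. 8 * -1 = -8 (consistent with the trace)
9. -2 + -8 = -10 (no discrepancy)
10. push -2: top = -2 (checks out)
11. -10 - -2 = -8 (checks out)
12. push 6: top = 6 (no discrepancy)
The whole run recomputes cleanly — no discrepancies.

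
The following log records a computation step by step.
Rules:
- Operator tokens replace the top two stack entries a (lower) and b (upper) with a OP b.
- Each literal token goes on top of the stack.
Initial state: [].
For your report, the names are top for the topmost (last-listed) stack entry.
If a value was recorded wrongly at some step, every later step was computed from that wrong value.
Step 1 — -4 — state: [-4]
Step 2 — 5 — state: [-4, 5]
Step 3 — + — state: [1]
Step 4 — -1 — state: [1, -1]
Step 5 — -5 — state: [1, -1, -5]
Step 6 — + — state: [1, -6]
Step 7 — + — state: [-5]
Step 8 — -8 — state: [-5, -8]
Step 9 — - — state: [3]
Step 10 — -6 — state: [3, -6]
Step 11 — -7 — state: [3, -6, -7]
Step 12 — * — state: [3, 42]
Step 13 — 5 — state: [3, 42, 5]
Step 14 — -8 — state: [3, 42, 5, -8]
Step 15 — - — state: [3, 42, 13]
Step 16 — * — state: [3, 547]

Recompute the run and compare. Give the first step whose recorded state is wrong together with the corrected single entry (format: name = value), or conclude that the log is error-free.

step 16, top = 546

Recomputing the run from the initial state:
step 1: [-4]
step 2: [-4, 5]
step 3: [1]
step 4: [1, -1]
step 5: [1, -1, -5]
step 6: [1, -6]
step 7: [-5]
step 8: [-5, -8]
step 9: [3]
step 10: [3, -6]
step 11: [3, -6, -7]
step 12: [3, 42]
step 13: [3, 42, 5]
step 14: [3, 42, 5, -8]
step 15: [3, 42, 13]
step 16: [3, 546]
The first disagreement with the log is at step 16, where the value should be top = 546.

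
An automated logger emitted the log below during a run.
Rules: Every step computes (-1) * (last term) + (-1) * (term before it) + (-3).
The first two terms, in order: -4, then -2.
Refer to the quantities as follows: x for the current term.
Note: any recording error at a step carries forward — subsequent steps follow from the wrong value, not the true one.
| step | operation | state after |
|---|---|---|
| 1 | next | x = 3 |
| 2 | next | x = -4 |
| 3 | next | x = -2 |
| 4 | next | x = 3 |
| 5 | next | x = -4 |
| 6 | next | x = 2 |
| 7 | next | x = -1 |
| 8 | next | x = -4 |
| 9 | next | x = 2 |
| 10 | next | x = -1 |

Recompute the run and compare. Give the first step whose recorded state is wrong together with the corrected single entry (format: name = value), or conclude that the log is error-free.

step 1: x = -1*(-2) + (-1)*(-4) + (-3) = 3 -> same as recorded
step 2: x = -1*(3) + (-1)*(-2) + (-3) = -4 -> verified
step 3: x = -1*(-4) + (-1)*(3) + (-3) = -2 -> same as recorded
step 4: x = -1*(-2) + (-1)*(-4) + (-3) = 3 -> no discrepancy
step 5: x = -1*(3) + (-1)*(-2) + (-3) = -4 -> consistent with the log
step 6: x = -1*(-4) + (-1)*(3) + (-3) = -2 -> this is not what the log shows
Step 6 is the first one off; corrected, x = -2.

step 6, x = -2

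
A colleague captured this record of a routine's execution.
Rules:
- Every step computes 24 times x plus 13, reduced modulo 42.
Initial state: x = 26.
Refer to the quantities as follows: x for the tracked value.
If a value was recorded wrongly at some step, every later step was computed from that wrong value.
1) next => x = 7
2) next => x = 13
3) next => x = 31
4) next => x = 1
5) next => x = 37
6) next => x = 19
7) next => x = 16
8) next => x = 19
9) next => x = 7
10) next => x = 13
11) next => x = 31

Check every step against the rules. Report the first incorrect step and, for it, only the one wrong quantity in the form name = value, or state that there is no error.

Recomputing the run from the initial state:
step 1: x = 7
step 2: x = 13
step 3: x = 31
step 4: x = 1
step 5: x = 37
step 6: x = 19
step 7: x = 7
step 8: x = 13
step 9: x = 31
step 10: x = 1
step 11: x = 37
The first disagreement with the record is at step 7, where the value should be x = 7.

step 7, x = 7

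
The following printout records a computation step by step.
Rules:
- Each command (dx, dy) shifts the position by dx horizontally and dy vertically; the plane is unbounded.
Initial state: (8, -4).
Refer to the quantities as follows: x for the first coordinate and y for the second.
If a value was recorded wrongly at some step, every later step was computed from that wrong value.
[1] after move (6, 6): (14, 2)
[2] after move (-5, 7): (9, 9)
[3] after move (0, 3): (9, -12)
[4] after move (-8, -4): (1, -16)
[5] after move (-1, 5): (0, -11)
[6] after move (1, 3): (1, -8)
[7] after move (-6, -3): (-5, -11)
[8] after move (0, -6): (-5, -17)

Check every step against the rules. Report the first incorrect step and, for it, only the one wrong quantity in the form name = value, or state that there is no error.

step 3, y = 12

1. x = 8 + (6) = 14, y = -4 + (6) = 2 (in agreement)
2. x = 14 + (-5) = 9, y = 2 + (7) = 9 (same as recorded)
3. x = 9 + (0) = 9, y = 9 + (3) = 12 (this is not what the printout shows)
Step 3 is the first one off; corrected, y = 12.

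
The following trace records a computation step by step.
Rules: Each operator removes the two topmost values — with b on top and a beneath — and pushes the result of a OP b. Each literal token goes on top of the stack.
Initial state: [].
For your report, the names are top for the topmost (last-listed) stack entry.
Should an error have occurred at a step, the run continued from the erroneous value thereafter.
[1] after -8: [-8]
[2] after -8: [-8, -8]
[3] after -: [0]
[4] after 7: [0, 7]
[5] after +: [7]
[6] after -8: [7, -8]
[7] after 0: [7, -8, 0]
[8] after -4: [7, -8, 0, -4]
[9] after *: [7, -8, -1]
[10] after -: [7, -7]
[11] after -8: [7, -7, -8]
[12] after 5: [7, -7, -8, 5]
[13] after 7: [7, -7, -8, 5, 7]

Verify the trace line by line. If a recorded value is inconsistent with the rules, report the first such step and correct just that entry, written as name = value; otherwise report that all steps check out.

Recomputing the run from the initial state:
step 1: [-8]
step 2: [-8, -8]
step 3: [0]
step 4: [0, 7]
step 5: [7]
step 6: [7, -8]
step 7: [7, -8, 0]
step 8: [7, -8, 0, -4]
step 9: [7, -8, 0]
step 10: [7, -8]
step 11: [7, -8, -8]
step 12: [7, -8, -8, 5]
step 13: [7, -8, -8, 5, 7]
The first disagreement with the trace is at step 9, where the value should be top = 0.

step 9, top = 0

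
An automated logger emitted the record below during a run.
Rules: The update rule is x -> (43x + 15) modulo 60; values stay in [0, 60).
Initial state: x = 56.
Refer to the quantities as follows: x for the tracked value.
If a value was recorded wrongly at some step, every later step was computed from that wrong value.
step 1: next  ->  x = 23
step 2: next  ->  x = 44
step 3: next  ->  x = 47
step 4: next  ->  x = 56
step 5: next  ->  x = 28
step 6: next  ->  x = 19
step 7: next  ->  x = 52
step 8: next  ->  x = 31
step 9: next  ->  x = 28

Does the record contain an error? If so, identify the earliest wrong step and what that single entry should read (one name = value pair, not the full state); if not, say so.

step 1: x = (43*56 + 15) mod 60 = 23 -> consistent with the record
step 2: x = (43*23 + 15) mod 60 = 44 -> consistent with the record
step 3: x = (43*44 + 15) mod 60 = 47 -> confirmed correct
step 4: x = (43*47 + 15) mod 60 = 56 -> matches
step 5: x = (43*56 + 15) mod 60 = 23 -> the record disagrees here
The audit stops at step 5: the recorded entry is wrong and should be x = 23.

step 5, x = 23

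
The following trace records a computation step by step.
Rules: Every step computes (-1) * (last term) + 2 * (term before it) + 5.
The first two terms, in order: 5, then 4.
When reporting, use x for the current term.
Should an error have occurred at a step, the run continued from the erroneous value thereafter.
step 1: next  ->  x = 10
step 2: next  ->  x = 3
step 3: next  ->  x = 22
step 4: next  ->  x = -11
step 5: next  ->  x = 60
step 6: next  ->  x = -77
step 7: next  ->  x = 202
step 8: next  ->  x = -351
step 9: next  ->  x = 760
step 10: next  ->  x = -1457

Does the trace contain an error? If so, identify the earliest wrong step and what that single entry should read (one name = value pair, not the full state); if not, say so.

1. x = -1*(4) + (2)*(5) + (5) = 11 (a discrepancy with the trace)
The audit stops at step 1: the recorded entry is wrong and should be x = 11.

step 1, x = 11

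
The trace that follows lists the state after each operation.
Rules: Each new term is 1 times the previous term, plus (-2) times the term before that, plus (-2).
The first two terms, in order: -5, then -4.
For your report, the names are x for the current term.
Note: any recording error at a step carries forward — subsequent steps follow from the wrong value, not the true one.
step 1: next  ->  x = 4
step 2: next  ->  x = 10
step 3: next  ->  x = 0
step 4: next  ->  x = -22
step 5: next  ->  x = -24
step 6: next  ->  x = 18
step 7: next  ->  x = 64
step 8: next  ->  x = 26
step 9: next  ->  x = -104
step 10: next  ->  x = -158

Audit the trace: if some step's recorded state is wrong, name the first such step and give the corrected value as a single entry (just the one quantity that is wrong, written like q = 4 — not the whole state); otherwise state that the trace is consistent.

step 1: x = 1*(-4) + (-2)*(-5) + (-2) = 4 -> checks out
step 2: x = 1*(4) + (-2)*(-4) + (-2) = 10 -> confirmed correct
step 3: x = 1*(10) + (-2)*(4) + (-2) = 0 -> same as recorded
step 4: x = 1*(0) + (-2)*(10) + (-2) = -22 -> verified
step 5: x = 1*(-22) + (-2)*(0) + (-2) = -24 -> confirmed correct
step 6: x = 1*(-24) + (-2)*(-22) + (-2) = 18 -> checks out
step 7: x = 1*(18) + (-2)*(-24) + (-2) = 64 -> confirmed correct
step 8: x = 1*(64) + (-2)*(18) + (-2) = 26 -> consistent with the trace
step 9: x = 1*(26) + (-2)*(64) + (-2) = -104 -> exactly as logged
step 10: x = 1*(-104) + (-2)*(26) + (-2) = -158 -> exactly as logged
Every step is consistent.

no error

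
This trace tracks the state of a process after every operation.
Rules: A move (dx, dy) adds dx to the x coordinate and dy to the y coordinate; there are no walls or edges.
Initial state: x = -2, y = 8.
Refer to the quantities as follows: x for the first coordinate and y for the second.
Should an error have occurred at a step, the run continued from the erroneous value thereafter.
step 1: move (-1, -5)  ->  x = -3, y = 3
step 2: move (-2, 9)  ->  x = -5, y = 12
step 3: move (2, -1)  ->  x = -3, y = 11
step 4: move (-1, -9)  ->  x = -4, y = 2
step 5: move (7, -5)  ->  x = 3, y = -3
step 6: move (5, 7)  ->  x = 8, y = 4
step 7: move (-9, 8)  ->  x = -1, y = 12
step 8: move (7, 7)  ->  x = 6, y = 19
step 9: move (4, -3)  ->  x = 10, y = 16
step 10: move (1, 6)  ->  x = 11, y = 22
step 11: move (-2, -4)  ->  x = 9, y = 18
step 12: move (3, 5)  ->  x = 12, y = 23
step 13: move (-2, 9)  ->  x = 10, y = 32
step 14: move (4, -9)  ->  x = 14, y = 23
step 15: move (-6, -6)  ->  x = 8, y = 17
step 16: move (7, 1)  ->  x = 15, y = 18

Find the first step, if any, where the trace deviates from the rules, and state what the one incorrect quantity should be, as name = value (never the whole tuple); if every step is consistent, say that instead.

Step 1: x = -2 + (-1) = -3, y = 8 + (-5) = 3 — agrees with the trace.
Step 2: x = -3 + (-2) = -5, y = 3 + (9) = 12 — checks out.
Step 3: x = -5 + (2) = -3, y = 12 + (-1) = 11 — in agreement.
Step 4: x = -3 + (-1) = -4, y = 11 + (-9) = 2 — checks out.
Step 5: x = -4 + (7) = 3, y = 2 + (-5) = -3 — in agreement.
Step 6: x = 3 + (5) = 8, y = -3 + (7) = 4 — agrees with the trace.
Step 7: x = 8 + (-9) = -1, y = 4 + (8) = 12 — verified.
Step 8: x = -1 + (7) = 6, y = 12 + (7) = 19 — agrees with the trace.
Step 9: x = 6 + (4) = 10, y = 19 + (-3) = 16 — same as recorded.
Step 10: x = 10 + (1) = 11, y = 16 + (6) = 22 — same as recorded.
Step 11: x = 11 + (-2) = 9, y = 22 + (-4) = 18 — confirmed correct.
Step 12: x = 9 + (3) = 12, y = 18 + (5) = 23 — matches.
Step 13: x = 12 + (-2) = 10, y = 23 + (9) = 32 — no discrepancy.
Step 14: x = 10 + (4) = 14, y = 32 + (-9) = 23 — checks out.
Step 15: x = 14 + (-6) = 8, y = 23 + (-6) = 17 — in agreement.
Step 16: x = 8 + (7) = 15, y = 17 + (1) = 18 — confirmed correct.
The whole run recomputes cleanly — no discrepancies.

no error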